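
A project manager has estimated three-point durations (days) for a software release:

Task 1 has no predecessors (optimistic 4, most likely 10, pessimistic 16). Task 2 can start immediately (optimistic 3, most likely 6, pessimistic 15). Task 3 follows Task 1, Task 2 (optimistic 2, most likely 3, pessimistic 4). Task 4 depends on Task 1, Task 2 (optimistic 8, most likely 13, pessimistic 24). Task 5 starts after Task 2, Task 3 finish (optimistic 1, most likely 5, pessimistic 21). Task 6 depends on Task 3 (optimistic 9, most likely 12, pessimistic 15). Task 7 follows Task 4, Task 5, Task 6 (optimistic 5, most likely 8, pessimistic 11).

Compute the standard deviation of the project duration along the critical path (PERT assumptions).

te_Task 1 = (4 + 4·10 + 16)/6 = 60/6 = 10; σ²_Task 1 = ((16−4)/6)² = 4.000
te_Task 2 = (3 + 4·6 + 15)/6 = 42/6 = 7; σ²_Task 2 = ((15−3)/6)² = 4.000
te_Task 3 = (2 + 4·3 + 4)/6 = 18/6 = 3; σ²_Task 3 = ((4−2)/6)² = 0.111
te_Task 4 = (8 + 4·13 + 24)/6 = 84/6 = 14; σ²_Task 4 = ((24−8)/6)² = 7.111
te_Task 5 = (1 + 4·5 + 21)/6 = 42/6 = 7; σ²_Task 5 = ((21−1)/6)² = 11.111
te_Task 6 = (9 + 4·12 + 15)/6 = 72/6 = 12; σ²_Task 6 = ((15−9)/6)² = 1.000
te_Task 7 = (5 + 4·8 + 11)/6 = 48/6 = 8; σ²_Task 7 = ((11−5)/6)² = 1.000

Forward pass:
ES_Task 1 = 0; EF_Task 1 = 10
ES_Task 2 = 0; EF_Task 2 = 7
ES_Task 3 = max(EF_Task 1=10, EF_Task 2=7) = 10; EF_Task 3 = 10+3 = 13
ES_Task 4 = max(EF_Task 1=10, EF_Task 2=7) = 10; EF_Task 4 = 10+14 = 24
ES_Task 5 = max(EF_Task 2=7, EF_Task 3=13) = 13; EF_Task 5 = 13+7 = 20
ES_Task 6 = 13; EF_Task 6 = 13+12 = 25
ES_Task 7 = max(EF_Task 4=24, EF_Task 5=20, EF_Task 6=25) = 25; EF_Task 7 = 25+8 = 33
Expected project duration μ = 33 days. Critical path: Task 1 → Task 3 → Task 6 → Task 7.

Variance along critical path = 4.000 + 0.111 + 1.000 + 1.000 = 6.111
σ = √6.111 = 2.472 days

2.47 days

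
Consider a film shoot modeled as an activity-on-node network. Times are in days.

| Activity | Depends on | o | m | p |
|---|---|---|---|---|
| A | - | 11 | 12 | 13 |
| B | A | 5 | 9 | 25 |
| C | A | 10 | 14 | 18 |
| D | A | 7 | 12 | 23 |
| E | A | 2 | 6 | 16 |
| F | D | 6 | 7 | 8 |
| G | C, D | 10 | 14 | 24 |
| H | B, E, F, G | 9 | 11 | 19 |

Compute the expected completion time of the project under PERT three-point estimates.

te_A = (11 + 4·12 + 13)/6 = 72/6 = 12
te_B = (5 + 4·9 + 25)/6 = 66/6 = 11
te_C = (10 + 4·14 + 18)/6 = 84/6 = 14
te_D = (7 + 4·12 + 23)/6 = 78/6 = 13
te_E = (2 + 4·6 + 16)/6 = 42/6 = 7
te_F = (6 + 4·7 + 8)/6 = 42/6 = 7
te_G = (10 + 4·14 + 24)/6 = 90/6 = 15
te_H = (9 + 4·11 + 19)/6 = 72/6 = 12

Forward pass:
ES_A = 0; EF_A = 12
ES_B = 12; EF_B = 12+11 = 23
ES_C = 12; EF_C = 12+14 = 26
ES_D = 12; EF_D = 12+13 = 25
ES_E = 12; EF_E = 12+7 = 19
ES_F = 25; EF_F = 25+7 = 32
ES_G = max(EF_C=26, EF_D=25) = 26; EF_G = 26+15 = 41
ES_H = max(EF_B=23, EF_E=19, EF_F=32, EF_G=41) = 41; EF_H = 41+12 = 53
Expected project duration μ = 53 days. Critical path: A → C → G → H.

53 days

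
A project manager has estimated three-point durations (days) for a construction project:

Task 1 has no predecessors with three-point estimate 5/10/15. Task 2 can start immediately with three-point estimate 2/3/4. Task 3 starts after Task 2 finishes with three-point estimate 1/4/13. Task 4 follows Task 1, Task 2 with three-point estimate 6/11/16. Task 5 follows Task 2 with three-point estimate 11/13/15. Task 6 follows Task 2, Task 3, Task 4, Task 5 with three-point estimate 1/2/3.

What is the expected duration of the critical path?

23 days

te_Task 1 = (5 + 4·10 + 15)/6 = 60/6 = 10
te_Task 2 = (2 + 4·3 + 4)/6 = 18/6 = 3
te_Task 3 = (1 + 4·4 + 13)/6 = 30/6 = 5
te_Task 4 = (6 + 4·11 + 16)/6 = 66/6 = 11
te_Task 5 = (11 + 4·13 + 15)/6 = 78/6 = 13
te_Task 6 = (1 + 4·2 + 3)/6 = 12/6 = 2

Forward pass:
ES_Task 1 = 0; EF_Task 1 = 10
ES_Task 2 = 0; EF_Task 2 = 3
ES_Task 3 = 3; EF_Task 3 = 3+5 = 8
ES_Task 4 = max(EF_Task 1=10, EF_Task 2=3) = 10; EF_Task 4 = 10+11 = 21
ES_Task 5 = 3; EF_Task 5 = 3+13 = 16
ES_Task 6 = max(EF_Task 2=3, EF_Task 3=8, EF_Task 4=21, EF_Task 5=16) = 21; EF_Task 6 = 21+2 = 23
Expected project duration μ = 23 days. Critical path: Task 1 → Task 4 → Task 6.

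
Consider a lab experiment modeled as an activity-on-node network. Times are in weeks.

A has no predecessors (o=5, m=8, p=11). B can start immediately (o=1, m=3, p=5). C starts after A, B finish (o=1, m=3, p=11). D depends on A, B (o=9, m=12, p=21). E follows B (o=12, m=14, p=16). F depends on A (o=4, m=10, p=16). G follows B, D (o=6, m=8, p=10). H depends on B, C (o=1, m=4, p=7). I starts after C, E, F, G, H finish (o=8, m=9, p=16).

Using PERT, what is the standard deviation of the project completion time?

te_A = (5 + 4·8 + 11)/6 = 48/6 = 8; σ²_A = ((11−5)/6)² = 1.000
te_B = (1 + 4·3 + 5)/6 = 18/6 = 3; σ²_B = ((5−1)/6)² = 0.444
te_C = (1 + 4·3 + 11)/6 = 24/6 = 4; σ²_C = ((11−1)/6)² = 2.778
te_D = (9 + 4·12 + 21)/6 = 78/6 = 13; σ²_D = ((21−9)/6)² = 4.000
te_E = (12 + 4·14 + 16)/6 = 84/6 = 14; σ²_E = ((16−12)/6)² = 0.444
te_F = (4 + 4·10 + 16)/6 = 60/6 = 10; σ²_F = ((16−4)/6)² = 4.000
te_G = (6 + 4·8 + 10)/6 = 48/6 = 8; σ²_G = ((10−6)/6)² = 0.444
te_H = (1 + 4·4 + 7)/6 = 24/6 = 4; σ²_H = ((7−1)/6)² = 1.000
te_I = (8 + 4·9 + 16)/6 = 60/6 = 10; σ²_I = ((16−8)/6)² = 1.778

Forward pass:
ES_A = 0; EF_A = 8
ES_B = 0; EF_B = 3
ES_C = max(EF_A=8, EF_B=3) = 8; EF_C = 8+4 = 12
ES_D = max(EF_A=8, EF_B=3) = 8; EF_D = 8+13 = 21
ES_E = 3; EF_E = 3+14 = 17
ES_F = 8; EF_F = 8+10 = 18
ES_G = max(EF_B=3, EF_D=21) = 21; EF_G = 21+8 = 29
ES_H = max(EF_B=3, EF_C=12) = 12; EF_H = 12+4 = 16
ES_I = max(EF_C=12, EF_E=17, EF_F=18, EF_G=29, EF_H=16) = 29; EF_I = 29+10 = 39
Expected project duration μ = 39 weeks. Critical path: A → D → G → I.

Variance along critical path = 1.000 + 4.000 + 0.444 + 1.778 = 7.222
σ = √7.222 = 2.687 weeks

2.69 weeks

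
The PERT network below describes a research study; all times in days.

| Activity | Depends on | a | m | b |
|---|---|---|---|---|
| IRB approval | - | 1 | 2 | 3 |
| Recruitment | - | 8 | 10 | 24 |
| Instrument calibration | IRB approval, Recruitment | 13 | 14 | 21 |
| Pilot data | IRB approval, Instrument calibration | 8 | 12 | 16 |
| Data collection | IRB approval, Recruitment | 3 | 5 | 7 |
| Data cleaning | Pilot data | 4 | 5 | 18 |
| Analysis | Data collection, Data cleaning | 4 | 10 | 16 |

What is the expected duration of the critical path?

te_IRB approval = (1 + 4·2 + 3)/6 = 12/6 = 2
te_Recruitment = (8 + 4·10 + 24)/6 = 72/6 = 12
te_Instrument calibration = (13 + 4·14 + 21)/6 = 90/6 = 15
te_Pilot data = (8 + 4·12 + 16)/6 = 72/6 = 12
te_Data collection = (3 + 4·5 + 7)/6 = 30/6 = 5
te_Data cleaning = (4 + 4·5 + 18)/6 = 42/6 = 7
te_Analysis = (4 + 4·10 + 16)/6 = 60/6 = 10

Forward pass:
ES_IRB approval = 0; EF_IRB approval = 2
ES_Recruitment = 0; EF_Recruitment = 12
ES_Instrument calibration = max(EF_IRB approval=2, EF_Recruitment=12) = 12; EF_Instrument calibration = 12+15 = 27
ES_Pilot data = max(EF_IRB approval=2, EF_Instrument calibration=27) = 27; EF_Pilot data = 27+12 = 39
ES_Data collection = max(EF_IRB approval=2, EF_Recruitment=12) = 12; EF_Data collection = 12+5 = 17
ES_Data cleaning = 39; EF_Data cleaning = 39+7 = 46
ES_Analysis = max(EF_Data collection=17, EF_Data cleaning=46) = 46; EF_Analysis = 46+10 = 56
Expected project duration μ = 56 days. Critical path: Recruitment → Instrument calibration → Pilot data → Data cleaning → Analysis.

56 days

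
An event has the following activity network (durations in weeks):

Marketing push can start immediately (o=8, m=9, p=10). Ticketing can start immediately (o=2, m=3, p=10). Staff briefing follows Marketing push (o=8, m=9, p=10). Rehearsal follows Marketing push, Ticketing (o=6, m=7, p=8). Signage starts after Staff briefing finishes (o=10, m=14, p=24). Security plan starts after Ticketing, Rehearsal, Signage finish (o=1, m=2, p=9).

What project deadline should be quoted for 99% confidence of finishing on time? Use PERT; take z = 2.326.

te_Marketing push = (8 + 4·9 + 10)/6 = 54/6 = 9; σ²_Marketing push = ((10−8)/6)² = 0.111
te_Ticketing = (2 + 4·3 + 10)/6 = 24/6 = 4; σ²_Ticketing = ((10−2)/6)² = 1.778
te_Staff briefing = (8 + 4·9 + 10)/6 = 54/6 = 9; σ²_Staff briefing = ((10−8)/6)² = 0.111
te_Rehearsal = (6 + 4·7 + 8)/6 = 42/6 = 7; σ²_Rehearsal = ((8−6)/6)² = 0.111
te_Signage = (10 + 4·14 + 24)/6 = 90/6 = 15; σ²_Signage = ((24−10)/6)² = 5.444
te_Security plan = (1 + 4·2 + 9)/6 = 18/6 = 3; σ²_Security plan = ((9−1)/6)² = 1.778

Forward pass:
ES_Marketing push = 0; EF_Marketing push = 9
ES_Ticketing = 0; EF_Ticketing = 4
ES_Staff briefing = 9; EF_Staff briefing = 9+9 = 18
ES_Rehearsal = max(EF_Marketing push=9, EF_Ticketing=4) = 9; EF_Rehearsal = 9+7 = 16
ES_Signage = 18; EF_Signage = 18+15 = 33
ES_Security plan = max(EF_Ticketing=4, EF_Rehearsal=16, EF_Signage=33) = 33; EF_Security plan = 33+3 = 36
Expected project duration μ = 36 weeks. Critical path: Marketing push → Staff briefing → Signage → Security plan.

Variance along critical path = 0.111 + 0.111 + 5.444 + 1.778 = 7.444; σ = 2.728 weeks.
D = μ + z·σ = 36 + 2.326·2.728 = 42.3 weeks

42.3 weeks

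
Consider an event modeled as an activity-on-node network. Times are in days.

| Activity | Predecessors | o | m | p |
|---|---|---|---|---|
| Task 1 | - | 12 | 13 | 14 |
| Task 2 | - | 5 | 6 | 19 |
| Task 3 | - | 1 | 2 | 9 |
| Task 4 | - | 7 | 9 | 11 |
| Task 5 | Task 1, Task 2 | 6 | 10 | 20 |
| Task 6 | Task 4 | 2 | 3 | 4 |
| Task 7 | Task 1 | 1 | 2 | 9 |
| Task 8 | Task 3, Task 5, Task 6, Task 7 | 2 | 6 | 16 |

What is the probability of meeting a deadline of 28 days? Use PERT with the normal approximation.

te_Task 1 = (12 + 4·13 + 14)/6 = 78/6 = 13; σ²_Task 1 = ((14−12)/6)² = 0.111
te_Task 2 = (5 + 4·6 + 19)/6 = 48/6 = 8; σ²_Task 2 = ((19−5)/6)² = 5.444
te_Task 3 = (1 + 4·2 + 9)/6 = 18/6 = 3; σ²_Task 3 = ((9−1)/6)² = 1.778
te_Task 4 = (7 + 4·9 + 11)/6 = 54/6 = 9; σ²_Task 4 = ((11−7)/6)² = 0.444
te_Task 5 = (6 + 4·10 + 20)/6 = 66/6 = 11; σ²_Task 5 = ((20−6)/6)² = 5.444
te_Task 6 = (2 + 4·3 + 4)/6 = 18/6 = 3; σ²_Task 6 = ((4−2)/6)² = 0.111
te_Task 7 = (1 + 4·2 + 9)/6 = 18/6 = 3; σ²_Task 7 = ((9−1)/6)² = 1.778
te_Task 8 = (2 + 4·6 + 16)/6 = 42/6 = 7; σ²_Task 8 = ((16−2)/6)² = 5.444

Forward pass:
ES_Task 1 = 0; EF_Task 1 = 13
ES_Task 2 = 0; EF_Task 2 = 8
ES_Task 3 = 0; EF_Task 3 = 3
ES_Task 4 = 0; EF_Task 4 = 9
ES_Task 5 = max(EF_Task 1=13, EF_Task 2=8) = 13; EF_Task 5 = 13+11 = 24
ES_Task 6 = 9; EF_Task 6 = 9+3 = 12
ES_Task 7 = 13; EF_Task 7 = 13+3 = 16
ES_Task 8 = max(EF_Task 3=3, EF_Task 5=24, EF_Task 6=12, EF_Task 7=16) = 24; EF_Task 8 = 24+7 = 31
Expected project duration μ = 31 days. Critical path: Task 1 → Task 5 → Task 8.

Variance along critical path = 0.111 + 5.444 + 5.444 = 11.000; σ = √11.000 = 3.317 days.
Z = (28 − 31) / 3.317 = -0.905
P(T ≤ 28) = Φ(-0.905) ≈ 0.183

0.183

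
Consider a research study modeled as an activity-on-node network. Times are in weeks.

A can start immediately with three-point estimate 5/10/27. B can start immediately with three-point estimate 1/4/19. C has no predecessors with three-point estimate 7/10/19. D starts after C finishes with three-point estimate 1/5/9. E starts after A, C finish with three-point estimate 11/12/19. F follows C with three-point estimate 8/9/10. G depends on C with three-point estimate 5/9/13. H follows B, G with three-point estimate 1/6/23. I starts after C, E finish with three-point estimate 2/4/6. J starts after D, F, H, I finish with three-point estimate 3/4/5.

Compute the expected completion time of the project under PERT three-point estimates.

te_A = (5 + 4·10 + 27)/6 = 72/6 = 12
te_B = (1 + 4·4 + 19)/6 = 36/6 = 6
te_C = (7 + 4·10 + 19)/6 = 66/6 = 11
te_D = (1 + 4·5 + 9)/6 = 30/6 = 5
te_E = (11 + 4·12 + 19)/6 = 78/6 = 13
te_F = (8 + 4·9 + 10)/6 = 54/6 = 9
te_G = (5 + 4·9 + 13)/6 = 54/6 = 9
te_H = (1 + 4·6 + 23)/6 = 48/6 = 8
te_I = (2 + 4·4 + 6)/6 = 24/6 = 4
te_J = (3 + 4·4 + 5)/6 = 24/6 = 4

Forward pass:
ES_A = 0; EF_A = 12
ES_B = 0; EF_B = 6
ES_C = 0; EF_C = 11
ES_D = 11; EF_D = 11+5 = 16
ES_E = max(EF_A=12, EF_C=11) = 12; EF_E = 12+13 = 25
ES_F = 11; EF_F = 11+9 = 20
ES_G = 11; EF_G = 11+9 = 20
ES_H = max(EF_B=6, EF_G=20) = 20; EF_H = 20+8 = 28
ES_I = max(EF_C=11, EF_E=25) = 25; EF_I = 25+4 = 29
ES_J = max(EF_D=16, EF_F=20, EF_H=28, EF_I=29) = 29; EF_J = 29+4 = 33
Expected project duration μ = 33 weeks. Critical path: A → E → I → J.

33 weeks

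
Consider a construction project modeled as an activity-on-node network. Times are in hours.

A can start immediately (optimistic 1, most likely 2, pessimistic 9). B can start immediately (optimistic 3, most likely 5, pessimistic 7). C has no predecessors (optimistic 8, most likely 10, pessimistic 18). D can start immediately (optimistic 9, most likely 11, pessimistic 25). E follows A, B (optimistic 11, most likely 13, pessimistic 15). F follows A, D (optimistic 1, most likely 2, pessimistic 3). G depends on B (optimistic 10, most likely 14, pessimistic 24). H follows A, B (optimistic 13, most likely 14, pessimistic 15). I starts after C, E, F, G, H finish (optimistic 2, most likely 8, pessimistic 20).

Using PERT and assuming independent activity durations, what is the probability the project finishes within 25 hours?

0.150

te_A = (1 + 4·2 + 9)/6 = 18/6 = 3; σ²_A = ((9−1)/6)² = 1.778
te_B = (3 + 4·5 + 7)/6 = 30/6 = 5; σ²_B = ((7−3)/6)² = 0.444
te_C = (8 + 4·10 + 18)/6 = 66/6 = 11; σ²_C = ((18−8)/6)² = 2.778
te_D = (9 + 4·11 + 25)/6 = 78/6 = 13; σ²_D = ((25−9)/6)² = 7.111
te_E = (11 + 4·13 + 15)/6 = 78/6 = 13; σ²_E = ((15−11)/6)² = 0.444
te_F = (1 + 4·2 + 3)/6 = 12/6 = 2; σ²_F = ((3−1)/6)² = 0.111
te_G = (10 + 4·14 + 24)/6 = 90/6 = 15; σ²_G = ((24−10)/6)² = 5.444
te_H = (13 + 4·14 + 15)/6 = 84/6 = 14; σ²_H = ((15−13)/6)² = 0.111
te_I = (2 + 4·8 + 20)/6 = 54/6 = 9; σ²_I = ((20−2)/6)² = 9.000

Forward pass:
ES_A = 0; EF_A = 3
ES_B = 0; EF_B = 5
ES_C = 0; EF_C = 11
ES_D = 0; EF_D = 13
ES_E = max(EF_A=3, EF_B=5) = 5; EF_E = 5+13 = 18
ES_F = max(EF_A=3, EF_D=13) = 13; EF_F = 13+2 = 15
ES_G = 5; EF_G = 5+15 = 20
ES_H = max(EF_A=3, EF_B=5) = 5; EF_H = 5+14 = 19
ES_I = max(EF_C=11, EF_E=18, EF_F=15, EF_G=20, EF_H=19) = 20; EF_I = 20+9 = 29
Expected project duration μ = 29 hours. Critical path: B → G → I.

Variance along critical path = 0.444 + 5.444 + 9.000 = 14.889; σ = √14.889 = 3.859 hours.
Z = (25 − 29) / 3.859 = -1.037
P(T ≤ 25) = Φ(-1.037) ≈ 0.150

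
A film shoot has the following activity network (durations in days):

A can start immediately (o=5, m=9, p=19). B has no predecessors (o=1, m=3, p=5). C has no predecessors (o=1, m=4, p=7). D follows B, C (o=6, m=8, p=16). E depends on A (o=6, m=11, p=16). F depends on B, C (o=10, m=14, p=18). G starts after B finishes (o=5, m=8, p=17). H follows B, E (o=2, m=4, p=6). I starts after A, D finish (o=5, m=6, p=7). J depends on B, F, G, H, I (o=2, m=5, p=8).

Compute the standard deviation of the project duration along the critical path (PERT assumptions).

3.11 days

te_A = (5 + 4·9 + 19)/6 = 60/6 = 10; σ²_A = ((19−5)/6)² = 5.444
te_B = (1 + 4·3 + 5)/6 = 18/6 = 3; σ²_B = ((5−1)/6)² = 0.444
te_C = (1 + 4·4 + 7)/6 = 24/6 = 4; σ²_C = ((7−1)/6)² = 1.000
te_D = (6 + 4·8 + 16)/6 = 54/6 = 9; σ²_D = ((16−6)/6)² = 2.778
te_E = (6 + 4·11 + 16)/6 = 66/6 = 11; σ²_E = ((16−6)/6)² = 2.778
te_F = (10 + 4·14 + 18)/6 = 84/6 = 14; σ²_F = ((18−10)/6)² = 1.778
te_G = (5 + 4·8 + 17)/6 = 54/6 = 9; σ²_G = ((17−5)/6)² = 4.000
te_H = (2 + 4·4 + 6)/6 = 24/6 = 4; σ²_H = ((6−2)/6)² = 0.444
te_I = (5 + 4·6 + 7)/6 = 36/6 = 6; σ²_I = ((7−5)/6)² = 0.111
te_J = (2 + 4·5 + 8)/6 = 30/6 = 5; σ²_J = ((8−2)/6)² = 1.000

Forward pass:
ES_A = 0; EF_A = 10
ES_B = 0; EF_B = 3
ES_C = 0; EF_C = 4
ES_D = max(EF_B=3, EF_C=4) = 4; EF_D = 4+9 = 13
ES_E = 10; EF_E = 10+11 = 21
ES_F = max(EF_B=3, EF_C=4) = 4; EF_F = 4+14 = 18
ES_G = 3; EF_G = 3+9 = 12
ES_H = max(EF_B=3, EF_E=21) = 21; EF_H = 21+4 = 25
ES_I = max(EF_A=10, EF_D=13) = 13; EF_I = 13+6 = 19
ES_J = max(EF_B=3, EF_F=18, EF_G=12, EF_H=25, EF_I=19) = 25; EF_J = 25+5 = 30
Expected project duration μ = 30 days. Critical path: A → E → H → J.

Variance along critical path = 5.444 + 2.778 + 0.444 + 1.000 = 9.667
σ = √9.667 = 3.109 days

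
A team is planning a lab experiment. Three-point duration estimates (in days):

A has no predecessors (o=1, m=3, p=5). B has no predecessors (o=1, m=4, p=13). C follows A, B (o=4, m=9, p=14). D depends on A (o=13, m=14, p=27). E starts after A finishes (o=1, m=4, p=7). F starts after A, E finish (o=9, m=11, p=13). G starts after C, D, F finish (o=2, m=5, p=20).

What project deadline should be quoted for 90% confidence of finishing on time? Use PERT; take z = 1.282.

te_A = (1 + 4·3 + 5)/6 = 18/6 = 3; σ²_A = ((5−1)/6)² = 0.444
te_B = (1 + 4·4 + 13)/6 = 30/6 = 5; σ²_B = ((13−1)/6)² = 4.000
te_C = (4 + 4·9 + 14)/6 = 54/6 = 9; σ²_C = ((14−4)/6)² = 2.778
te_D = (13 + 4·14 + 27)/6 = 96/6 = 16; σ²_D = ((27−13)/6)² = 5.444
te_E = (1 + 4·4 + 7)/6 = 24/6 = 4; σ²_E = ((7−1)/6)² = 1.000
te_F = (9 + 4·11 + 13)/6 = 66/6 = 11; σ²_F = ((13−9)/6)² = 0.444
te_G = (2 + 4·5 + 20)/6 = 42/6 = 7; σ²_G = ((20−2)/6)² = 9.000

Forward pass:
ES_A = 0; EF_A = 3
ES_B = 0; EF_B = 5
ES_C = max(EF_A=3, EF_B=5) = 5; EF_C = 5+9 = 14
ES_D = 3; EF_D = 3+16 = 19
ES_E = 3; EF_E = 3+4 = 7
ES_F = max(EF_A=3, EF_E=7) = 7; EF_F = 7+11 = 18
ES_G = max(EF_C=14, EF_D=19, EF_F=18) = 19; EF_G = 19+7 = 26
Expected project duration μ = 26 days. Critical path: A → D → G.

Variance along critical path = 0.444 + 5.444 + 9.000 = 14.889; σ = 3.859 days.
D = μ + z·σ = 26 + 1.282·3.859 = 30.9 days

30.9 days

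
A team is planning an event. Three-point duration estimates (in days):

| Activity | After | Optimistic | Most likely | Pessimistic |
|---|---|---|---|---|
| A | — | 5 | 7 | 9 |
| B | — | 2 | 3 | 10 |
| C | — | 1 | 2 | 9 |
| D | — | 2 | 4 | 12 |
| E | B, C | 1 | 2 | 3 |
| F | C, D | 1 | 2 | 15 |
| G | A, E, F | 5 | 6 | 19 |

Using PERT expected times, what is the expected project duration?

te_A = (5 + 4·7 + 9)/6 = 42/6 = 7
te_B = (2 + 4·3 + 10)/6 = 24/6 = 4
te_C = (1 + 4·2 + 9)/6 = 18/6 = 3
te_D = (2 + 4·4 + 12)/6 = 30/6 = 5
te_E = (1 + 4·2 + 3)/6 = 12/6 = 2
te_F = (1 + 4·2 + 15)/6 = 24/6 = 4
te_G = (5 + 4·6 + 19)/6 = 48/6 = 8

Forward pass:
ES_A = 0; EF_A = 7
ES_B = 0; EF_B = 4
ES_C = 0; EF_C = 3
ES_D = 0; EF_D = 5
ES_E = max(EF_B=4, EF_C=3) = 4; EF_E = 4+2 = 6
ES_F = max(EF_C=3, EF_D=5) = 5; EF_F = 5+4 = 9
ES_G = max(EF_A=7, EF_E=6, EF_F=9) = 9; EF_G = 9+8 = 17
Expected project duration μ = 17 days. Critical path: D → F → G.

17 days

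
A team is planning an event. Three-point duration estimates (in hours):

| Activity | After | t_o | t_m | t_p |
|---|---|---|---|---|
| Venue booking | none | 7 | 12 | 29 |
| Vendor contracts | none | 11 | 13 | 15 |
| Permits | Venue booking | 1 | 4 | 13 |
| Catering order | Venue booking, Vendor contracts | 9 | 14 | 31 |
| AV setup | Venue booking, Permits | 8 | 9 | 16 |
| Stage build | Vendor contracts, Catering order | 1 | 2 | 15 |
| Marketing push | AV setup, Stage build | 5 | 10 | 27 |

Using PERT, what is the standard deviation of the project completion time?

te_Venue booking = (7 + 4·12 + 29)/6 = 84/6 = 14; σ²_Venue booking = ((29−7)/6)² = 13.444
te_Vendor contracts = (11 + 4·13 + 15)/6 = 78/6 = 13; σ²_Vendor contracts = ((15−11)/6)² = 0.444
te_Permits = (1 + 4·4 + 13)/6 = 30/6 = 5; σ²_Permits = ((13−1)/6)² = 4.000
te_Catering order = (9 + 4·14 + 31)/6 = 96/6 = 16; σ²_Catering order = ((31−9)/6)² = 13.444
te_AV setup = (8 + 4·9 + 16)/6 = 60/6 = 10; σ²_AV setup = ((16−8)/6)² = 1.778
te_Stage build = (1 + 4·2 + 15)/6 = 24/6 = 4; σ²_Stage build = ((15−1)/6)² = 5.444
te_Marketing push = (5 + 4·10 + 27)/6 = 72/6 = 12; σ²_Marketing push = ((27−5)/6)² = 13.444

Forward pass:
ES_Venue booking = 0; EF_Venue booking = 14
ES_Vendor contracts = 0; EF_Vendor contracts = 13
ES_Permits = 14; EF_Permits = 14+5 = 19
ES_Catering order = max(EF_Venue booking=14, EF_Vendor contracts=13) = 14; EF_Catering order = 14+16 = 30
ES_AV setup = max(EF_Venue booking=14, EF_Permits=19) = 19; EF_AV setup = 19+10 = 29
ES_Stage build = max(EF_Vendor contracts=13, EF_Catering order=30) = 30; EF_Stage build = 30+4 = 34
ES_Marketing push = max(EF_AV setup=29, EF_Stage build=34) = 34; EF_Marketing push = 34+12 = 46
Expected project duration μ = 46 hours. Critical path: Venue booking → Catering order → Stage build → Marketing push.

Variance along critical path = 13.444 + 13.444 + 5.444 + 13.444 = 45.778
σ = √45.778 = 6.766 hours

6.77 hours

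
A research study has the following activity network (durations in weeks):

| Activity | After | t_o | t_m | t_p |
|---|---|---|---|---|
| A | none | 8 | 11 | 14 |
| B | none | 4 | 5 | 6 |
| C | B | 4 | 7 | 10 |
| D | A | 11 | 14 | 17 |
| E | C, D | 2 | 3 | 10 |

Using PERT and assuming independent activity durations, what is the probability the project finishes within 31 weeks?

te_A = (8 + 4·11 + 14)/6 = 66/6 = 11; σ²_A = ((14−8)/6)² = 1.000
te_B = (4 + 4·5 + 6)/6 = 30/6 = 5; σ²_B = ((6−4)/6)² = 0.111
te_C = (4 + 4·7 + 10)/6 = 42/6 = 7; σ²_C = ((10−4)/6)² = 1.000
te_D = (11 + 4·14 + 17)/6 = 84/6 = 14; σ²_D = ((17−11)/6)² = 1.000
te_E = (2 + 4·3 + 10)/6 = 24/6 = 4; σ²_E = ((10−2)/6)² = 1.778

Forward pass:
ES_A = 0; EF_A = 11
ES_B = 0; EF_B = 5
ES_C = 5; EF_C = 5+7 = 12
ES_D = 11; EF_D = 11+14 = 25
ES_E = max(EF_C=12, EF_D=25) = 25; EF_E = 25+4 = 29
Expected project duration μ = 29 weeks. Critical path: A → D → E.

Variance along critical path = 1.000 + 1.000 + 1.778 = 3.778; σ = √3.778 = 1.944 weeks.
Z = (31 − 29) / 1.944 = 1.029
P(T ≤ 31) = Φ(1.029) ≈ 0.848

0.848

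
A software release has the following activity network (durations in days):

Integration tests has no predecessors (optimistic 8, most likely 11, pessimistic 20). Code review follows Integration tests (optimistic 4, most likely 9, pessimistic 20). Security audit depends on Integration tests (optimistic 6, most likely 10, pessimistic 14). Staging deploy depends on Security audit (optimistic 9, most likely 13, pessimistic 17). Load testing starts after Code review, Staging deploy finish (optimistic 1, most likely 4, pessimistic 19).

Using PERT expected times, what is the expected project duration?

41 days

te_Integration tests = (8 + 4·11 + 20)/6 = 72/6 = 12
te_Code review = (4 + 4·9 + 20)/6 = 60/6 = 10
te_Security audit = (6 + 4·10 + 14)/6 = 60/6 = 10
te_Staging deploy = (9 + 4·13 + 17)/6 = 78/6 = 13
te_Load testing = (1 + 4·4 + 19)/6 = 36/6 = 6

Forward pass:
ES_Integration tests = 0; EF_Integration tests = 12
ES_Code review = 12; EF_Code review = 12+10 = 22
ES_Security audit = 12; EF_Security audit = 12+10 = 22
ES_Staging deploy = 22; EF_Staging deploy = 22+13 = 35
ES_Load testing = max(EF_Code review=22, EF_Staging deploy=35) = 35; EF_Load testing = 35+6 = 41
Expected project duration μ = 41 days. Critical path: Integration tests → Security audit → Staging deploy → Load testing.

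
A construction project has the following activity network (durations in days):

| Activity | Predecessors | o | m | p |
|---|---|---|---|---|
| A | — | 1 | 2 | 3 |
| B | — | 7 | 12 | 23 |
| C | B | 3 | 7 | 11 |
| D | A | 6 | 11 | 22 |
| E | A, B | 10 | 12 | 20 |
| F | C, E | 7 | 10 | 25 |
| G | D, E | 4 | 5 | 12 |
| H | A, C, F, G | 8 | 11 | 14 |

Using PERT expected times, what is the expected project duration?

49 days

te_A = (1 + 4·2 + 3)/6 = 12/6 = 2
te_B = (7 + 4·12 + 23)/6 = 78/6 = 13
te_C = (3 + 4·7 + 11)/6 = 42/6 = 7
te_D = (6 + 4·11 + 22)/6 = 72/6 = 12
te_E = (10 + 4·12 + 20)/6 = 78/6 = 13
te_F = (7 + 4·10 + 25)/6 = 72/6 = 12
te_G = (4 + 4·5 + 12)/6 = 36/6 = 6
te_H = (8 + 4·11 + 14)/6 = 66/6 = 11

Forward pass:
ES_A = 0; EF_A = 2
ES_B = 0; EF_B = 13
ES_C = 13; EF_C = 13+7 = 20
ES_D = 2; EF_D = 2+12 = 14
ES_E = max(EF_A=2, EF_B=13) = 13; EF_E = 13+13 = 26
ES_F = max(EF_C=20, EF_E=26) = 26; EF_F = 26+12 = 38
ES_G = max(EF_D=14, EF_E=26) = 26; EF_G = 26+6 = 32
ES_H = max(EF_A=2, EF_C=20, EF_F=38, EF_G=32) = 38; EF_H = 38+11 = 49
Expected project duration μ = 49 days. Critical path: B → E → F → H.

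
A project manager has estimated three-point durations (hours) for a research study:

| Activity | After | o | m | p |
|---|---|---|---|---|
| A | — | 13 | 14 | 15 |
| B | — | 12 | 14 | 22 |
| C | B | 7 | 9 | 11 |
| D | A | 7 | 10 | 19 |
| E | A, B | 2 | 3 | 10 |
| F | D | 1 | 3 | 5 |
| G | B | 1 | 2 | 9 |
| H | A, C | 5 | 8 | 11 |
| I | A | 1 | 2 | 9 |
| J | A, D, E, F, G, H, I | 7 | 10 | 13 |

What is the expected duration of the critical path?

42 hours

te_A = (13 + 4·14 + 15)/6 = 84/6 = 14
te_B = (12 + 4·14 + 22)/6 = 90/6 = 15
te_C = (7 + 4·9 + 11)/6 = 54/6 = 9
te_D = (7 + 4·10 + 19)/6 = 66/6 = 11
te_E = (2 + 4·3 + 10)/6 = 24/6 = 4
te_F = (1 + 4·3 + 5)/6 = 18/6 = 3
te_G = (1 + 4·2 + 9)/6 = 18/6 = 3
te_H = (5 + 4·8 + 11)/6 = 48/6 = 8
te_I = (1 + 4·2 + 9)/6 = 18/6 = 3
te_J = (7 + 4·10 + 13)/6 = 60/6 = 10

Forward pass:
ES_A = 0; EF_A = 14
ES_B = 0; EF_B = 15
ES_C = 15; EF_C = 15+9 = 24
ES_D = 14; EF_D = 14+11 = 25
ES_E = max(EF_A=14, EF_B=15) = 15; EF_E = 15+4 = 19
ES_F = 25; EF_F = 25+3 = 28
ES_G = 15; EF_G = 15+3 = 18
ES_H = max(EF_A=14, EF_C=24) = 24; EF_H = 24+8 = 32
ES_I = 14; EF_I = 14+3 = 17
ES_J = max(EF_A=14, EF_D=25, EF_E=19, EF_F=28, EF_G=18, EF_H=32, EF_I=17) = 32; EF_J = 32+10 = 42
Expected project duration μ = 42 hours. Critical path: B → C → H → J.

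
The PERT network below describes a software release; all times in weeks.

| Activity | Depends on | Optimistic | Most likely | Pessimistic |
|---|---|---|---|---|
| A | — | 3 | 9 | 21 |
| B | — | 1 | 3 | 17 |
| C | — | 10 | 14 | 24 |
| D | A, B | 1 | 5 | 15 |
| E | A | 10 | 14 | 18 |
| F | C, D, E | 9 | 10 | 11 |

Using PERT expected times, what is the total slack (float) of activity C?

te_A = (3 + 4·9 + 21)/6 = 60/6 = 10
te_B = (1 + 4·3 + 17)/6 = 30/6 = 5
te_C = (10 + 4·14 + 24)/6 = 90/6 = 15
te_D = (1 + 4·5 + 15)/6 = 36/6 = 6
te_E = (10 + 4·14 + 18)/6 = 84/6 = 14
te_F = (9 + 4·10 + 11)/6 = 60/6 = 10

Forward pass:
ES_A = 0; EF_A = 10
ES_B = 0; EF_B = 5
ES_C = 0; EF_C = 15
ES_D = max(EF_A=10, EF_B=5) = 10; EF_D = 10+6 = 16
ES_E = 10; EF_E = 10+14 = 24
ES_F = max(EF_C=15, EF_D=16, EF_E=24) = 24; EF_F = 24+10 = 34
Expected project duration μ = 34 weeks. Critical path: A → E → F.

Backward pass:
LF_F = 34; LS_F = 34−10 = 24
LF_E = LS_F = 24; LS_E = 24−14 = 10
LF_D = LS_F = 24; LS_D = 24−6 = 18
LF_C = LS_F = 24; LS_C = 24−15 = 9
LF_B = LS_D = 18; LS_B = 18−5 = 13
LF_A = min(LS_D=18, LS_E=10) = 10; LS_A = 10−10 = 0
Slack_C = LS_C − ES_C = 9 − 0 = 9

9 weeks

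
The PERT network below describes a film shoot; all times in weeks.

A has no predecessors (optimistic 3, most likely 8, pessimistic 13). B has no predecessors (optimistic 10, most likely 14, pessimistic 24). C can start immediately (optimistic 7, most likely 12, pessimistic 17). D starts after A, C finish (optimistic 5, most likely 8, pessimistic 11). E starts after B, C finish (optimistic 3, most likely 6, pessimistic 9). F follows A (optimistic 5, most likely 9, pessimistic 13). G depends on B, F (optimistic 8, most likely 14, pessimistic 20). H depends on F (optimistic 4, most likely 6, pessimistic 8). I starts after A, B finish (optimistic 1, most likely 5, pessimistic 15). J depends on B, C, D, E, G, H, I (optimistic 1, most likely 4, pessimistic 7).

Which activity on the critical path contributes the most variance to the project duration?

te_A = (3 + 4·8 + 13)/6 = 48/6 = 8; σ²_A = ((13−3)/6)² = 2.778
te_B = (10 + 4·14 + 24)/6 = 90/6 = 15; σ²_B = ((24−10)/6)² = 5.444
te_C = (7 + 4·12 + 17)/6 = 72/6 = 12; σ²_C = ((17−7)/6)² = 2.778
te_D = (5 + 4·8 + 11)/6 = 48/6 = 8; σ²_D = ((11−5)/6)² = 1.000
te_E = (3 + 4·6 + 9)/6 = 36/6 = 6; σ²_E = ((9−3)/6)² = 1.000
te_F = (5 + 4·9 + 13)/6 = 54/6 = 9; σ²_F = ((13−5)/6)² = 1.778
te_G = (8 + 4·14 + 20)/6 = 84/6 = 14; σ²_G = ((20−8)/6)² = 4.000
te_H = (4 + 4·6 + 8)/6 = 36/6 = 6; σ²_H = ((8−4)/6)² = 0.444
te_I = (1 + 4·5 + 15)/6 = 36/6 = 6; σ²_I = ((15−1)/6)² = 5.444
te_J = (1 + 4·4 + 7)/6 = 24/6 = 4; σ²_J = ((7−1)/6)² = 1.000

Forward pass:
ES_A = 0; EF_A = 8
ES_B = 0; EF_B = 15
ES_C = 0; EF_C = 12
ES_D = max(EF_A=8, EF_C=12) = 12; EF_D = 12+8 = 20
ES_E = max(EF_B=15, EF_C=12) = 15; EF_E = 15+6 = 21
ES_F = 8; EF_F = 8+9 = 17
ES_G = max(EF_B=15, EF_F=17) = 17; EF_G = 17+14 = 31
ES_H = 17; EF_H = 17+6 = 23
ES_I = max(EF_A=8, EF_B=15) = 15; EF_I = 15+6 = 21
ES_J = max(EF_B=15, EF_C=12, EF_D=20, EF_E=21, EF_G=31, EF_H=23, EF_I=21) = 31; EF_J = 31+4 = 35
Expected project duration μ = 35 weeks. Critical path: A → F → G → J.

Variances on critical path: σ²_A=2.778, σ²_F=1.778, σ²_G=4.000, σ²_J=1.000.
Largest is σ²_G = 4.000.

G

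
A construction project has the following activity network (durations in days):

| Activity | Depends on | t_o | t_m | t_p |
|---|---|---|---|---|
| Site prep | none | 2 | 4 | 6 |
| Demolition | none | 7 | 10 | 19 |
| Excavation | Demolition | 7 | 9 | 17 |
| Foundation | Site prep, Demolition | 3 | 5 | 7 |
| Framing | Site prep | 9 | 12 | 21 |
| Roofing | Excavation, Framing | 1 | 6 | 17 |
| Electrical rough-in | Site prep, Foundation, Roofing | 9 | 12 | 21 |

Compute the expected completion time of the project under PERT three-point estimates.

te_Site prep = (2 + 4·4 + 6)/6 = 24/6 = 4
te_Demolition = (7 + 4·10 + 19)/6 = 66/6 = 11
te_Excavation = (7 + 4·9 + 17)/6 = 60/6 = 10
te_Foundation = (3 + 4·5 + 7)/6 = 30/6 = 5
te_Framing = (9 + 4·12 + 21)/6 = 78/6 = 13
te_Roofing = (1 + 4·6 + 17)/6 = 42/6 = 7
te_Electrical rough-in = (9 + 4·12 + 21)/6 = 78/6 = 13

Forward pass:
ES_Site prep = 0; EF_Site prep = 4
ES_Demolition = 0; EF_Demolition = 11
ES_Excavation = 11; EF_Excavation = 11+10 = 21
ES_Foundation = max(EF_Site prep=4, EF_Demolition=11) = 11; EF_Foundation = 11+5 = 16
ES_Framing = 4; EF_Framing = 4+13 = 17
ES_Roofing = max(EF_Excavation=21, EF_Framing=17) = 21; EF_Roofing = 21+7 = 28
ES_Electrical rough-in = max(EF_Site prep=4, EF_Foundation=16, EF_Roofing=28) = 28; EF_Electrical rough-in = 28+13 = 41
Expected project duration μ = 41 days. Critical path: Demolition → Excavation → Roofing → Electrical rough-in.

41 days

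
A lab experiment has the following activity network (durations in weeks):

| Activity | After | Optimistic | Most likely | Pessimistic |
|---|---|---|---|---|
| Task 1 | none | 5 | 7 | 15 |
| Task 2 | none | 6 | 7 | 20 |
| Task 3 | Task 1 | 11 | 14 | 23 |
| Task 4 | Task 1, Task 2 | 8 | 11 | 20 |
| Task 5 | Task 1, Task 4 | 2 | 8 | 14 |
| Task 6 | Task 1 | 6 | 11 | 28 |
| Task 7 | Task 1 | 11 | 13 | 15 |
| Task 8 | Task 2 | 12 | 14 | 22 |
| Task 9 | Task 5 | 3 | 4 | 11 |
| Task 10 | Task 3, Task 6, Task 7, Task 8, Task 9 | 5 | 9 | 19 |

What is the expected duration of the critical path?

44 weeks

te_Task 1 = (5 + 4·7 + 15)/6 = 48/6 = 8
te_Task 2 = (6 + 4·7 + 20)/6 = 54/6 = 9
te_Task 3 = (11 + 4·14 + 23)/6 = 90/6 = 15
te_Task 4 = (8 + 4·11 + 20)/6 = 72/6 = 12
te_Task 5 = (2 + 4·8 + 14)/6 = 48/6 = 8
te_Task 6 = (6 + 4·11 + 28)/6 = 78/6 = 13
te_Task 7 = (11 + 4·13 + 15)/6 = 78/6 = 13
te_Task 8 = (12 + 4·14 + 22)/6 = 90/6 = 15
te_Task 9 = (3 + 4·4 + 11)/6 = 30/6 = 5
te_Task 10 = (5 + 4·9 + 19)/6 = 60/6 = 10

Forward pass:
ES_Task 1 = 0; EF_Task 1 = 8
ES_Task 2 = 0; EF_Task 2 = 9
ES_Task 3 = 8; EF_Task 3 = 8+15 = 23
ES_Task 4 = max(EF_Task 1=8, EF_Task 2=9) = 9; EF_Task 4 = 9+12 = 21
ES_Task 5 = max(EF_Task 1=8, EF_Task 4=21) = 21; EF_Task 5 = 21+8 = 29
ES_Task 6 = 8; EF_Task 6 = 8+13 = 21
ES_Task 7 = 8; EF_Task 7 = 8+13 = 21
ES_Task 8 = 9; EF_Task 8 = 9+15 = 24
ES_Task 9 = 29; EF_Task 9 = 29+5 = 34
ES_Task 10 = max(EF_Task 3=23, EF_Task 6=21, EF_Task 7=21, EF_Task 8=24, EF_Task 9=34) = 34; EF_Task 10 = 34+10 = 44
Expected project duration μ = 44 weeks. Critical path: Task 2 → Task 4 → Task 5 → Task 9 → Task 10.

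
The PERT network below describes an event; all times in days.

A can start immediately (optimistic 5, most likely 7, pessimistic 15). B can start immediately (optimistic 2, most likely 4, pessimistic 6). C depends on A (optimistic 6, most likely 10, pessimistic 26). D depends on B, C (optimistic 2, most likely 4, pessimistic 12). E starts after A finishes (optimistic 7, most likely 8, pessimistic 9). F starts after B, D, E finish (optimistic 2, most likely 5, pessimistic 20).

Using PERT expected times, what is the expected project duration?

te_A = (5 + 4·7 + 15)/6 = 48/6 = 8
te_B = (2 + 4·4 + 6)/6 = 24/6 = 4
te_C = (6 + 4·10 + 26)/6 = 72/6 = 12
te_D = (2 + 4·4 + 12)/6 = 30/6 = 5
te_E = (7 + 4·8 + 9)/6 = 48/6 = 8
te_F = (2 + 4·5 + 20)/6 = 42/6 = 7

Forward pass:
ES_A = 0; EF_A = 8
ES_B = 0; EF_B = 4
ES_C = 8; EF_C = 8+12 = 20
ES_D = max(EF_B=4, EF_C=20) = 20; EF_D = 20+5 = 25
ES_E = 8; EF_E = 8+8 = 16
ES_F = max(EF_B=4, EF_D=25, EF_E=16) = 25; EF_F = 25+7 = 32
Expected project duration μ = 32 days. Critical path: A → C → D → F.

32 days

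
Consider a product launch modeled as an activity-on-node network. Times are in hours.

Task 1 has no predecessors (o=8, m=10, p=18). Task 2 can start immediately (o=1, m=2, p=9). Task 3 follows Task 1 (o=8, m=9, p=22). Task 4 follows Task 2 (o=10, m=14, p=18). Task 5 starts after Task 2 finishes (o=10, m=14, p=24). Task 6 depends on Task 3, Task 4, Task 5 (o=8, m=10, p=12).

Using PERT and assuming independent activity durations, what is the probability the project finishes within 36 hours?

0.913

te_Task 1 = (8 + 4·10 + 18)/6 = 66/6 = 11; σ²_Task 1 = ((18−8)/6)² = 2.778
te_Task 2 = (1 + 4·2 + 9)/6 = 18/6 = 3; σ²_Task 2 = ((9−1)/6)² = 1.778
te_Task 3 = (8 + 4·9 + 22)/6 = 66/6 = 11; σ²_Task 3 = ((22−8)/6)² = 5.444
te_Task 4 = (10 + 4·14 + 18)/6 = 84/6 = 14; σ²_Task 4 = ((18−10)/6)² = 1.778
te_Task 5 = (10 + 4·14 + 24)/6 = 90/6 = 15; σ²_Task 5 = ((24−10)/6)² = 5.444
te_Task 6 = (8 + 4·10 + 12)/6 = 60/6 = 10; σ²_Task 6 = ((12−8)/6)² = 0.444

Forward pass:
ES_Task 1 = 0; EF_Task 1 = 11
ES_Task 2 = 0; EF_Task 2 = 3
ES_Task 3 = 11; EF_Task 3 = 11+11 = 22
ES_Task 4 = 3; EF_Task 4 = 3+14 = 17
ES_Task 5 = 3; EF_Task 5 = 3+15 = 18
ES_Task 6 = max(EF_Task 3=22, EF_Task 4=17, EF_Task 5=18) = 22; EF_Task 6 = 22+10 = 32
Expected project duration μ = 32 hours. Critical path: Task 1 → Task 3 → Task 6.

Variance along critical path = 2.778 + 5.444 + 0.444 = 8.667; σ = √8.667 = 2.944 hours.
Z = (36 − 32) / 2.944 = 1.359
P(T ≤ 36) = Φ(1.359) ≈ 0.913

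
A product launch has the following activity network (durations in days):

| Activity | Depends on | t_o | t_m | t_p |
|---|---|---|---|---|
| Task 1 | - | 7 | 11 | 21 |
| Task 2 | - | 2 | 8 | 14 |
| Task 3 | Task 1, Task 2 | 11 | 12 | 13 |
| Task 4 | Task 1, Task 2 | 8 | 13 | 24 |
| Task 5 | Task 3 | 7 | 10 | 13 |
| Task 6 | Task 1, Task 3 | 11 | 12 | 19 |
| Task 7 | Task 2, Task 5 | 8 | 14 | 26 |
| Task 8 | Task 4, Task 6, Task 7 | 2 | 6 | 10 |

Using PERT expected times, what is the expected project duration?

te_Task 1 = (7 + 4·11 + 21)/6 = 72/6 = 12
te_Task 2 = (2 + 4·8 + 14)/6 = 48/6 = 8
te_Task 3 = (11 + 4·12 + 13)/6 = 72/6 = 12
te_Task 4 = (8 + 4·13 + 24)/6 = 84/6 = 14
te_Task 5 = (7 + 4·10 + 13)/6 = 60/6 = 10
te_Task 6 = (11 + 4·12 + 19)/6 = 78/6 = 13
te_Task 7 = (8 + 4·14 + 26)/6 = 90/6 = 15
te_Task 8 = (2 + 4·6 + 10)/6 = 36/6 = 6

Forward pass:
ES_Task 1 = 0; EF_Task 1 = 12
ES_Task 2 = 0; EF_Task 2 = 8
ES_Task 3 = max(EF_Task 1=12, EF_Task 2=8) = 12; EF_Task 3 = 12+12 = 24
ES_Task 4 = max(EF_Task 1=12, EF_Task 2=8) = 12; EF_Task 4 = 12+14 = 26
ES_Task 5 = 24; EF_Task 5 = 24+10 = 34
ES_Task 6 = max(EF_Task 1=12, EF_Task 3=24) = 24; EF_Task 6 = 24+13 = 37
ES_Task 7 = max(EF_Task 2=8, EF_Task 5=34) = 34; EF_Task 7 = 34+15 = 49
ES_Task 8 = max(EF_Task 4=26, EF_Task 6=37, EF_Task 7=49) = 49; EF_Task 8 = 49+6 = 55
Expected project duration μ = 55 days. Critical path: Task 1 → Task 3 → Task 5 → Task 7 → Task 8.

55 days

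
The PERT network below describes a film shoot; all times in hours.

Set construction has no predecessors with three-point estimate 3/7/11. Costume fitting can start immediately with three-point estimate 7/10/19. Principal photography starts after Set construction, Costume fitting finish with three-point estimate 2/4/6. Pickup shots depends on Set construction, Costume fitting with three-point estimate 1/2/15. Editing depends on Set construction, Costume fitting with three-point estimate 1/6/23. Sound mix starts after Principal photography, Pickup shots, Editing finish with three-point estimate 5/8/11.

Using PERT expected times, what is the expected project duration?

27 hours

te_Set construction = (3 + 4·7 + 11)/6 = 42/6 = 7
te_Costume fitting = (7 + 4·10 + 19)/6 = 66/6 = 11
te_Principal photography = (2 + 4·4 + 6)/6 = 24/6 = 4
te_Pickup shots = (1 + 4·2 + 15)/6 = 24/6 = 4
te_Editing = (1 + 4·6 + 23)/6 = 48/6 = 8
te_Sound mix = (5 + 4·8 + 11)/6 = 48/6 = 8

Forward pass:
ES_Set construction = 0; EF_Set construction = 7
ES_Costume fitting = 0; EF_Costume fitting = 11
ES_Principal photography = max(EF_Set construction=7, EF_Costume fitting=11) = 11; EF_Principal photography = 11+4 = 15
ES_Pickup shots = max(EF_Set construction=7, EF_Costume fitting=11) = 11; EF_Pickup shots = 11+4 = 15
ES_Editing = max(EF_Set construction=7, EF_Costume fitting=11) = 11; EF_Editing = 11+8 = 19
ES_Sound mix = max(EF_Principal photography=15, EF_Pickup shots=15, EF_Editing=19) = 19; EF_Sound mix = 19+8 = 27
Expected project duration μ = 27 hours. Critical path: Costume fitting → Editing → Sound mix.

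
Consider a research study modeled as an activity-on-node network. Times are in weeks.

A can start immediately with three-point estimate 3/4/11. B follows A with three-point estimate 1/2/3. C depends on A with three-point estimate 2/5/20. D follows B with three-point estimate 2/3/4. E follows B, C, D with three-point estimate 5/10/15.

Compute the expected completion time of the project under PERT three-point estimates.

22 weeks

te_A = (3 + 4·4 + 11)/6 = 30/6 = 5
te_B = (1 + 4·2 + 3)/6 = 12/6 = 2
te_C = (2 + 4·5 + 20)/6 = 42/6 = 7
te_D = (2 + 4·3 + 4)/6 = 18/6 = 3
te_E = (5 + 4·10 + 15)/6 = 60/6 = 10

Forward pass:
ES_A = 0; EF_A = 5
ES_B = 5; EF_B = 5+2 = 7
ES_C = 5; EF_C = 5+7 = 12
ES_D = 7; EF_D = 7+3 = 10
ES_E = max(EF_B=7, EF_C=12, EF_D=10) = 12; EF_E = 12+10 = 22
Expected project duration μ = 22 weeks. Critical path: A → C → E.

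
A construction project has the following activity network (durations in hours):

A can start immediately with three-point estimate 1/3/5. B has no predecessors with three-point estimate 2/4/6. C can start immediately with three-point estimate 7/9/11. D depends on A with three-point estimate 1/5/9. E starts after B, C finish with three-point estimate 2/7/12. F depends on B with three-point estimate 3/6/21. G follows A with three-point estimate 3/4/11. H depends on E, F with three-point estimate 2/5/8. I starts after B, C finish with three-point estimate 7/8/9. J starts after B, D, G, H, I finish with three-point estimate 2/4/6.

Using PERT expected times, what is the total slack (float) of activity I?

4 hours

te_A = (1 + 4·3 + 5)/6 = 18/6 = 3
te_B = (2 + 4·4 + 6)/6 = 24/6 = 4
te_C = (7 + 4·9 + 11)/6 = 54/6 = 9
te_D = (1 + 4·5 + 9)/6 = 30/6 = 5
te_E = (2 + 4·7 + 12)/6 = 42/6 = 7
te_F = (3 + 4·6 + 21)/6 = 48/6 = 8
te_G = (3 + 4·4 + 11)/6 = 30/6 = 5
te_H = (2 + 4·5 + 8)/6 = 30/6 = 5
te_I = (7 + 4·8 + 9)/6 = 48/6 = 8
te_J = (2 + 4·4 + 6)/6 = 24/6 = 4

Forward pass:
ES_A = 0; EF_A = 3
ES_B = 0; EF_B = 4
ES_C = 0; EF_C = 9
ES_D = 3; EF_D = 3+5 = 8
ES_E = max(EF_B=4, EF_C=9) = 9; EF_E = 9+7 = 16
ES_F = 4; EF_F = 4+8 = 12
ES_G = 3; EF_G = 3+5 = 8
ES_H = max(EF_E=16, EF_F=12) = 16; EF_H = 16+5 = 21
ES_I = max(EF_B=4, EF_C=9) = 9; EF_I = 9+8 = 17
ES_J = max(EF_B=4, EF_D=8, EF_G=8, EF_H=21, EF_I=17) = 21; EF_J = 21+4 = 25
Expected project duration μ = 25 hours. Critical path: C → E → H → J.

Backward pass:
LF_J = 25; LS_J = 25−4 = 21
LF_I = LS_J = 21; LS_I = 21−8 = 13
LF_H = LS_J = 21; LS_H = 21−5 = 16
LF_G = LS_J = 21; LS_G = 21−5 = 16
LF_F = LS_H = 16; LS_F = 16−8 = 8
LF_E = LS_H = 16; LS_E = 16−7 = 9
LF_D = LS_J = 21; LS_D = 21−5 = 16
LF_C = min(LS_E=9, LS_I=13) = 9; LS_C = 9−9 = 0
LF_B = min(LS_E=9, LS_F=8, LS_I=13, LS_J=21) = 8; LS_B = 8−4 = 4
LF_A = min(LS_D=16, LS_G=16) = 16; LS_A = 16−3 = 13
Slack_I = LS_I − ES_I = 13 − 9 = 4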